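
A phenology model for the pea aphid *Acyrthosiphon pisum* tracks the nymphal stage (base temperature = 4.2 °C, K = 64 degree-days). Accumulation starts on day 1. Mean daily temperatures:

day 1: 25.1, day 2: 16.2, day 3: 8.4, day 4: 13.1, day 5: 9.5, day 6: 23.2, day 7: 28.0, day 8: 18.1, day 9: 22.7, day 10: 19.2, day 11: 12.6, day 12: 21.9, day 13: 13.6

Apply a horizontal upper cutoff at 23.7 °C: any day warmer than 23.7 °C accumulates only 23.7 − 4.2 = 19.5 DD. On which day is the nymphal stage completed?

day 6

Daily DD above 4.2 °C (capped at 19.5): 19.5, 12.0, 4.2, 8.9, 5.3, 19.0, 19.5, 13.9, 18.5, 15.0, 8.4, 17.7, 9.4.
Cumulative: 19.5, 31.5, 35.7, 44.6, 49.9, 68.9, 88.4, 102.3, 120.8, 135.8, 144.2, 161.9, 171.3.
The total first reaches 64 DD on day 6.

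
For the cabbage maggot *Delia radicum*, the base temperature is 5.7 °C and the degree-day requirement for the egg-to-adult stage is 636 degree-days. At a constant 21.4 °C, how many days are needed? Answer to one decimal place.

40.5 days

Daily accumulation = 21.4 − 5.7 = 15.7 DD/day.
Duration = 636 / 15.7 = 40.510 ≈ 40.5 days.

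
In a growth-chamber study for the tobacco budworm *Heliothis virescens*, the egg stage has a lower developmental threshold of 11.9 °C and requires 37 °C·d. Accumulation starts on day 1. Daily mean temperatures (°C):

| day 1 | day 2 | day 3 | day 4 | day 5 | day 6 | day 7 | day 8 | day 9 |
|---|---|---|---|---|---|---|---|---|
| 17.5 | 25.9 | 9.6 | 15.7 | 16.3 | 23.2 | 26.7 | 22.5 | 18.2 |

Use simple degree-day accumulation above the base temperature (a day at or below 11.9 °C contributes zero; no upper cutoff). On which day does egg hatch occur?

Daily DD above 11.9 °C: 5.6, 14.0, 0.0, 3.8, 4.4, 11.3, 14.8, 10.6, 6.3.
Cumulative: 5.6, 19.6, 19.6, 23.4, 27.8, 39.1, 53.9, 64.5, 70.8.
The total first reaches 37 DD on day 6.

day 6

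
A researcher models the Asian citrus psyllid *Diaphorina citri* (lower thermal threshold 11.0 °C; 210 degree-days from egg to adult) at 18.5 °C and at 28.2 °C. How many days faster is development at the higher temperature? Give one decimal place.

At 18.5 °C: 210 / (18.5 − 11.0) = 210 / 7.5 = 28.000 d.
At 28.2 °C: 210 / (28.2 − 11.0) = 210 / 17.2 = 12.209 d.
Difference = |28.000 − 12.209| = 15.791 ≈ 15.8 days.

15.8 days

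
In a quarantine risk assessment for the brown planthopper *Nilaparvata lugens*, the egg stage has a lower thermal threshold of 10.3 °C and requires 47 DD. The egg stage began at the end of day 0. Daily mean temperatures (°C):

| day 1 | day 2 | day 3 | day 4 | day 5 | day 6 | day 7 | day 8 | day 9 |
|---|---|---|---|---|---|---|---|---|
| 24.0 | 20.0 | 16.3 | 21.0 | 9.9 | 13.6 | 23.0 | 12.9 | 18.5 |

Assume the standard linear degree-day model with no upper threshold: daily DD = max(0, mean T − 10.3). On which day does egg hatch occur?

Daily DD above 10.3 °C: 13.7, 9.7, 6.0, 10.7, 0.0, 3.3, 12.7, 2.6, 8.2.
Cumulative: 13.7, 23.4, 29.4, 40.1, 40.1, 43.4, 56.1, 58.7, 66.9.
The total first reaches 47 DD on day 7.

day 7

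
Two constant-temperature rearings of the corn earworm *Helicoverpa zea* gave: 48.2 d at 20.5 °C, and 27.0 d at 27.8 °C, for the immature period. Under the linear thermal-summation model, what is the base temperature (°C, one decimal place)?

11.2 °C

Linear rate model ⇒ the product D·(T − T_b) is constant across temperatures.
48.2·(20.5 − T_b) = 27.0·(27.8 − T_b)
T_b = (48.2·20.5 − 27.0·27.8) / (48.2 − 27.0) = 237.50 / 21.2 = 11.203 °C ≈ 11.2 °C.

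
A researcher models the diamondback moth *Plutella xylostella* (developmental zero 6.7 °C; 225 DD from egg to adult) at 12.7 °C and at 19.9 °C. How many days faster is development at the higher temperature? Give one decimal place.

20.5 days

At 12.7 °C: 225 / (12.7 − 6.7) = 225 / 6.0 = 37.500 d.
At 19.9 °C: 225 / (19.9 − 6.7) = 225 / 13.2 = 17.045 d.
Difference = |37.500 − 17.045| = 20.455 ≈ 20.5 days.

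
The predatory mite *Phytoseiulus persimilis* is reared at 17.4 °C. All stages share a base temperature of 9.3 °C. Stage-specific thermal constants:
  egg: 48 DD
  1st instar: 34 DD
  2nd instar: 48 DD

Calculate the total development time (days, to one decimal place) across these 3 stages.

Daily accumulation at 17.4 °C = 17.4 − 9.3 = 8.1 DD/day.
Total K = 48 + 34 + 48 = 130 DD.
Total duration = 130 / 8.1 = 16.049 ≈ 16.0 days.

16.0 days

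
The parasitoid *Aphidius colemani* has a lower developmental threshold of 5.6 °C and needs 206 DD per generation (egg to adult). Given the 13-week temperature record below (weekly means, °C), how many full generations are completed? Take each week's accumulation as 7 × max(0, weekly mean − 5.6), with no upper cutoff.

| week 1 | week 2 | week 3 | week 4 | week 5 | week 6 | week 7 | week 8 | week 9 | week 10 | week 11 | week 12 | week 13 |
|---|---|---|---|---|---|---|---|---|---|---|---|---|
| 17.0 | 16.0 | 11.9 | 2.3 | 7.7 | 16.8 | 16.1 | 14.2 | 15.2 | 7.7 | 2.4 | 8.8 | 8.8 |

2 generations

Weekly DD (7 × max(0, T̄ − 5.6)): 79.8, 72.8, 44.1, 0.0, 14.7, 78.4, 73.5, 60.2, 67.2, 14.7, 0.0, 22.4, 22.4.
Season total = 550.2 DD.
Complete generations = ⌊550.2 / 206⌋ = 2.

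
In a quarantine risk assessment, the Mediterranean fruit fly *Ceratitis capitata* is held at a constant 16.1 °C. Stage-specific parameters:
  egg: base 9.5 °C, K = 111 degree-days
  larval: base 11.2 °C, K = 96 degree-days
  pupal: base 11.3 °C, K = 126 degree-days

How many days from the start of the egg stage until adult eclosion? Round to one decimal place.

egg: 111 / (16.1 − 9.5) = 111 / 6.6 = 16.818 d.
larval: 96 / (16.1 − 11.2) = 96 / 4.9 = 19.592 d.
pupal: 126 / (16.1 − 11.3) = 126 / 4.8 = 26.250 d.
Sum = 62.660 ≈ 62.7 days.

62.7 days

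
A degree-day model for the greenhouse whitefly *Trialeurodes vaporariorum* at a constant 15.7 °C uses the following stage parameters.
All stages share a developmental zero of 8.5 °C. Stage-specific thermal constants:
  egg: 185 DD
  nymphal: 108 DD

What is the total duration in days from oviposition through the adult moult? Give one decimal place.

Daily accumulation at 15.7 °C = 15.7 − 8.5 = 7.2 DD/day.
Total K = 185 + 108 = 293 DD.
Total duration = 293 / 7.2 = 40.694 ≈ 40.7 days.

40.7 days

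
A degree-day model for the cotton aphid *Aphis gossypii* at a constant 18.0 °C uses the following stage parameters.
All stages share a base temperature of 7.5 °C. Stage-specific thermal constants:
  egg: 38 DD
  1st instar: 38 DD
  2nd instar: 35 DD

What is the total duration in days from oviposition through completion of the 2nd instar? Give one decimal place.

10.6 days

Daily accumulation at 18.0 °C = 18.0 − 7.5 = 10.5 DD/day.
Total K = 38 + 38 + 35 = 111 DD.
Total duration = 111 / 10.5 = 10.571 ≈ 10.6 days.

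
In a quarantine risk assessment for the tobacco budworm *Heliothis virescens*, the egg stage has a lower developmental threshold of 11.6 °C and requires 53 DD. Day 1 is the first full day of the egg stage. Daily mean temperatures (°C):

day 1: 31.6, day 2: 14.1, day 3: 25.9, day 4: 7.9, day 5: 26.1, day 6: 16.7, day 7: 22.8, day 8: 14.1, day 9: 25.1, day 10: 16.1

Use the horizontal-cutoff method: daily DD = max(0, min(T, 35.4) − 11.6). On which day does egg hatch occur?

Daily DD above 11.6 °C (capped at 23.8): 20.0, 2.5, 14.3, 0.0, 14.5, 5.1, 11.2, 2.5, 13.5, 4.5.
Cumulative: 20.0, 22.5, 36.8, 36.8, 51.3, 56.4, 67.6, 70.1, 83.6, 88.1.
The total first reaches 53 DD on day 6.

day 6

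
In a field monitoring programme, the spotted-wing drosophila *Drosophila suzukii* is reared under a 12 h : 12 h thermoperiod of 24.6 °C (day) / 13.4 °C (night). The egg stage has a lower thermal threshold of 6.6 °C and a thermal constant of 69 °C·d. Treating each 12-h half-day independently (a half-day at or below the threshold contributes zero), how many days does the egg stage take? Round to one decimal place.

5.6 days

Day half: max(0, 24.6 − 6.6) × 0.5 = 18.0 × 0.5 = 9.00 DD.
Night half: max(0, 13.4 − 6.6) × 0.5 = 6.8 × 0.5 = 3.40 DD.
Per 24 h: 12.40 DD/day.
Duration = 69 / 12.40 = 5.565 ≈ 5.6 days.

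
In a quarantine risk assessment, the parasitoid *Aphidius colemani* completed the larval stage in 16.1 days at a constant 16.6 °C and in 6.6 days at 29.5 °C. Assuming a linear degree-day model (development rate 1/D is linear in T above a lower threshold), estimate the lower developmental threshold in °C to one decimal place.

7.6 °C

Under the model K = D·(T − T_b), so D₁·(T₁ − T_b) = D₂·(T₂ − T_b).
16.1·(16.6 − T_b) = 6.6·(29.5 − T_b)
T_b = (16.1·16.6 − 6.6·29.5) / (16.1 − 6.6) = 72.56 / 9.5 = 7.638 °C ≈ 7.6 °C.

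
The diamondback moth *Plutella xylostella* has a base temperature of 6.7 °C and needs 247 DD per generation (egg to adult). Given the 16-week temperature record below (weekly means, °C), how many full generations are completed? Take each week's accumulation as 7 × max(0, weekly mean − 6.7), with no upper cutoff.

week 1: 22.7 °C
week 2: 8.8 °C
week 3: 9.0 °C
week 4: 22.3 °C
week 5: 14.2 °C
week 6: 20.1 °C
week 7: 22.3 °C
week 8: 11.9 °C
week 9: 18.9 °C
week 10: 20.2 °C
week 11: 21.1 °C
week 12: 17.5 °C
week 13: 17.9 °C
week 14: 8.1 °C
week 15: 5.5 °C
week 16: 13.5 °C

4 generations

Weekly DD (7 × max(0, T̄ − 6.7)): 112.0, 14.7, 16.1, 109.2, 52.5, 93.8, 109.2, 36.4, 85.4, 94.5, 100.8, 75.6, 78.4, 9.8, 0.0, 47.6.
Season total = 1036.0 DD.
Complete generations = ⌊1036.0 / 247⌋ = 4.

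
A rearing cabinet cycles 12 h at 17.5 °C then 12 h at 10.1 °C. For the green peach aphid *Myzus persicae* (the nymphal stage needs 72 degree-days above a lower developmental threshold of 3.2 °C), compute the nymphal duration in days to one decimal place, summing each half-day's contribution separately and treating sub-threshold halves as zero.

6.8 days

Day half: max(0, 17.5 − 3.2) × 0.5 = 14.3 × 0.5 = 7.15 DD.
Night half: max(0, 10.1 − 3.2) × 0.5 = 6.9 × 0.5 = 3.45 DD.
Per 24 h: 10.60 DD/day.
Duration = 72 / 10.60 = 6.792 ≈ 6.8 days.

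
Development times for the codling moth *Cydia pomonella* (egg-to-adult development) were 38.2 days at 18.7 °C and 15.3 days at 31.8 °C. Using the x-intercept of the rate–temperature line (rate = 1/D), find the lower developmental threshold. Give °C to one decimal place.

9.9 °C

Linear rate model ⇒ the product D·(T − T_b) is constant across temperatures.
38.2·(18.7 − T_b) = 15.3·(31.8 − T_b)
T_b = (38.2·18.7 − 15.3·31.8) / (38.2 − 15.3) = 227.80 / 22.9 = 9.948 °C ≈ 9.9 °C.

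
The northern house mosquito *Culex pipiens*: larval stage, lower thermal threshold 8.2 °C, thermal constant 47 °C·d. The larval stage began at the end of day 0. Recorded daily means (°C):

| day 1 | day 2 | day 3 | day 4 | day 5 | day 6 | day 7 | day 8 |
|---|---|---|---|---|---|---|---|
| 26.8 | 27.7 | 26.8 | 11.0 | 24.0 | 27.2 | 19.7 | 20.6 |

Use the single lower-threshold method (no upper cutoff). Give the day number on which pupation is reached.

day 3

Daily DD above 8.2 °C: 18.6, 19.5, 18.6, 2.8, 15.8, 19.0, 11.5, 12.4.
Cumulative: 18.6, 38.1, 56.7, 59.5, 75.3, 94.3, 105.8, 118.2.
The total first reaches 47 DD on day 3.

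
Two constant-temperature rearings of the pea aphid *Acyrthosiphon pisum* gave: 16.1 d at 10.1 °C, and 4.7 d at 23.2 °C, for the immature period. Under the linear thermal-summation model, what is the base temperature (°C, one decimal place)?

4.7 °C

Under the model K = D·(T − T_b), so D₁·(T₁ − T_b) = D₂·(T₂ − T_b).
16.1·(10.1 − T_b) = 4.7·(23.2 − T_b)
T_b = (16.1·10.1 − 4.7·23.2) / (16.1 − 4.7) = 53.57 / 11.4 = 4.699 °C ≈ 4.7 °C.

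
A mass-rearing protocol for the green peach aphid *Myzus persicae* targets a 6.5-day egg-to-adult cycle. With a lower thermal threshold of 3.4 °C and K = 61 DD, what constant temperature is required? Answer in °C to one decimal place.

Required daily accumulation = 61 / 6.5 = 9.385 DD/day.
T = T_base + 9.385 = 3.4 + 9.385 = 12.785 ≈ 12.8 °C.

12.8 °C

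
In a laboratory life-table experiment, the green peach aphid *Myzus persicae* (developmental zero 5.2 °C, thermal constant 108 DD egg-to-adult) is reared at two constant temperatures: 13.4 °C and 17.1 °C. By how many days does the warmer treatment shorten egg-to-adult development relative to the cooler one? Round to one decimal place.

4.1 days

At 13.4 °C: 108 / (13.4 − 5.2) = 108 / 8.2 = 13.171 d.
At 17.1 °C: 108 / (17.1 − 5.2) = 108 / 11.9 = 9.076 d.
Difference = |13.171 − 9.076| = 4.095 ≈ 4.1 days.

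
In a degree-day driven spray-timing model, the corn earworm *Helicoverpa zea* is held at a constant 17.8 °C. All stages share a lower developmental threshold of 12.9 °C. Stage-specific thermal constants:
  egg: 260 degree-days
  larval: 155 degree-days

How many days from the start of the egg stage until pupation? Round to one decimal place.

84.7 days

Daily accumulation at 17.8 °C = 17.8 − 12.9 = 4.9 DD/day.
Total K = 260 + 155 = 415 DD.
Total duration = 415 / 4.9 = 84.694 ≈ 84.7 days.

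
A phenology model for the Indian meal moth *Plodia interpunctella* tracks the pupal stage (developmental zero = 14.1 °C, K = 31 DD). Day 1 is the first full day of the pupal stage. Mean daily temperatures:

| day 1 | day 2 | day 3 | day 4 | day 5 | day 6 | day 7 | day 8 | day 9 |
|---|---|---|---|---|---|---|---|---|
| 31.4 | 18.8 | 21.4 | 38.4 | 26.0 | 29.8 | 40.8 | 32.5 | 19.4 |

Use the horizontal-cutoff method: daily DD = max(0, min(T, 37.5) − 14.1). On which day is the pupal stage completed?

day 4

Daily DD above 14.1 °C (capped at 23.4): 17.3, 4.7, 7.3, 23.4, 11.9, 15.7, 23.4, 18.4, 5.3.
Cumulative: 17.3, 22.0, 29.3, 52.7, 64.6, 80.3, 103.7, 122.1, 127.4.
The total first reaches 31 DD on day 4.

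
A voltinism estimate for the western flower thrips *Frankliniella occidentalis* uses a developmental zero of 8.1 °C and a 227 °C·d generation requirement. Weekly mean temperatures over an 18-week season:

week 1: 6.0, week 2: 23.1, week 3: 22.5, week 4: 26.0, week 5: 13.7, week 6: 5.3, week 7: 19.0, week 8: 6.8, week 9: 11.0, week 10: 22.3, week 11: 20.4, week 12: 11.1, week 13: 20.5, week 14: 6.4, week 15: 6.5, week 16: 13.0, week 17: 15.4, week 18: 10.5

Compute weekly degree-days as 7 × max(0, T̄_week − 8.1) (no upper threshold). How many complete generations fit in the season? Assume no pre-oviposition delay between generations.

3 generations

Weekly DD (7 × max(0, T̄ − 8.1)): 0.0, 105.0, 100.8, 125.3, 39.2, 0.0, 76.3, 0.0, 20.3, 99.4, 86.1, 21.0, 86.8, 0.0, 0.0, 34.3, 51.1, 16.8.
Season total = 862.4 DD.
Complete generations = ⌊862.4 / 227⌋ = 3.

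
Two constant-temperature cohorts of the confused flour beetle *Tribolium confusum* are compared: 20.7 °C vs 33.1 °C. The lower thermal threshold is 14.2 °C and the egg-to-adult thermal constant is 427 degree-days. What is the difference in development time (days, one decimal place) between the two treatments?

At 20.7 °C: 427 / (20.7 − 14.2) = 427 / 6.5 = 65.692 d.
At 33.1 °C: 427 / (33.1 − 14.2) = 427 / 18.9 = 22.593 d.
Difference = |65.692 − 22.593| = 43.100 ≈ 43.1 days.

43.1 days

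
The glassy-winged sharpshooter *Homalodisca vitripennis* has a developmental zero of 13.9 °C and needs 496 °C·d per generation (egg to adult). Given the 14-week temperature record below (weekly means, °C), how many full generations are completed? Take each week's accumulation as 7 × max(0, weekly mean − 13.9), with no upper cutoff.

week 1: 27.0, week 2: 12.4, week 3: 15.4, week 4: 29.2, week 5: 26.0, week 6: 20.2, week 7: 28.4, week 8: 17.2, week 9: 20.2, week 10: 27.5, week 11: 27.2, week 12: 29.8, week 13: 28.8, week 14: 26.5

2 generations

Weekly DD (7 × max(0, T̄ − 13.9)): 91.7, 0.0, 10.5, 107.1, 84.7, 44.1, 101.5, 23.1, 44.1, 95.2, 93.1, 111.3, 104.3, 88.2.
Season total = 998.9 DD.
Complete generations = ⌊998.9 / 496⌋ = 2.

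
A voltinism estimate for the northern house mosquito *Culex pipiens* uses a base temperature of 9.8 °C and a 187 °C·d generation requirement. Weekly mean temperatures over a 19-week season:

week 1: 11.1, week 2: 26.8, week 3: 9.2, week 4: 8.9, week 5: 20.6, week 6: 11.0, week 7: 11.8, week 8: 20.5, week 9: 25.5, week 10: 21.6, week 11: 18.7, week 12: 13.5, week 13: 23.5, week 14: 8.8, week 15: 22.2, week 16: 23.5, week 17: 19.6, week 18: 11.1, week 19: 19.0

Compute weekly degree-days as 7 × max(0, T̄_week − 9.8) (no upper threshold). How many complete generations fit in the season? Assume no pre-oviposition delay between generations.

5 generations

Weekly DD (7 × max(0, T̄ − 9.8)): 9.1, 119.0, 0.0, 0.0, 75.6, 8.4, 14.0, 74.9, 109.9, 82.6, 62.3, 25.9, 95.9, 0.0, 86.8, 95.9, 68.6, 9.1, 64.4.
Season total = 1002.4 DD.
Complete generations = ⌊1002.4 / 187⌋ = 5.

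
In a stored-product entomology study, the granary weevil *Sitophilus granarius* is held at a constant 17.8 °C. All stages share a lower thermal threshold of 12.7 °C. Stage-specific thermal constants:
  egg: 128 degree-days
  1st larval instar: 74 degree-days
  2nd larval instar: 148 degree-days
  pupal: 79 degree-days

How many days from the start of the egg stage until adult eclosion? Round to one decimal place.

Daily accumulation at 17.8 °C = 17.8 − 12.7 = 5.1 DD/day.
Total K = 128 + 74 + 148 + 79 = 429 DD.
Total duration = 429 / 5.1 = 84.118 ≈ 84.1 days.

84.1 days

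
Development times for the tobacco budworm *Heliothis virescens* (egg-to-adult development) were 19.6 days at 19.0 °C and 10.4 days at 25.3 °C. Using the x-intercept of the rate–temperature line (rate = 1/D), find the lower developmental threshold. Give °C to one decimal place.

11.9 °C

Equal thermal constants: D₁(T₁ − T_b) = D₂(T₂ − T_b).
19.6·(19.0 − T_b) = 10.4·(25.3 − T_b)
T_b = (19.6·19.0 − 10.4·25.3) / (19.6 − 10.4) = 109.28 / 9.2 = 11.878 °C ≈ 11.9 °C.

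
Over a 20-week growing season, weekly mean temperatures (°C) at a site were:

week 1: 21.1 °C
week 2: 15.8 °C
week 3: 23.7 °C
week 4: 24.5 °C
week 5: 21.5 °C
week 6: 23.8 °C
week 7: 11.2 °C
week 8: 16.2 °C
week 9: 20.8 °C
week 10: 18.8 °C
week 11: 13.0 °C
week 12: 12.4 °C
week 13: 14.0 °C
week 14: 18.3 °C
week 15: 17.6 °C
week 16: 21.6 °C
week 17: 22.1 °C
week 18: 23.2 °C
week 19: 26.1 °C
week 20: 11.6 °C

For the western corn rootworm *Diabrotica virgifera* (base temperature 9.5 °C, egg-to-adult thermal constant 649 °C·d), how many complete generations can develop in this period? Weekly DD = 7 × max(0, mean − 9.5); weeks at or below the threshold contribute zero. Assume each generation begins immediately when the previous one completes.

2 generations

Weekly DD (7 × max(0, T̄ − 9.5)): 81.2, 44.1, 99.4, 105.0, 84.0, 100.1, 11.9, 46.9, 79.1, 65.1, 24.5, 20.3, 31.5, 61.6, 56.7, 84.7, 88.2, 95.9, 116.2, 14.7.
Season total = 1311.1 DD.
Complete generations = ⌊1311.1 / 649⌋ = 2.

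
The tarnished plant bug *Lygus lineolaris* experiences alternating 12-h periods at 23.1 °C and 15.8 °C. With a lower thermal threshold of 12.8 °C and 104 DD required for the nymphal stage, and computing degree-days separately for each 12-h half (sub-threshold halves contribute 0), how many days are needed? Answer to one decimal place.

Day half: max(0, 23.1 − 12.8) × 0.5 = 10.3 × 0.5 = 5.15 DD.
Night half: max(0, 15.8 − 12.8) × 0.5 = 3.0 × 0.5 = 1.50 DD.
Per 24 h: 6.65 DD/day.
Duration = 104 / 6.65 = 15.639 ≈ 15.6 days.

15.6 days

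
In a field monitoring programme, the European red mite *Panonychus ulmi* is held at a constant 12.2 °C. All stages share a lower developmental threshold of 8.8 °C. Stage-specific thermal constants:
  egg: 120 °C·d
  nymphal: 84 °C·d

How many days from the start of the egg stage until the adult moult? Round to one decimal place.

Daily accumulation at 12.2 °C = 12.2 − 8.8 = 3.4 DD/day.
Total K = 120 + 84 = 204 DD.
Total duration = 204 / 3.4 = 60.000 ≈ 60.0 days.

60.0 days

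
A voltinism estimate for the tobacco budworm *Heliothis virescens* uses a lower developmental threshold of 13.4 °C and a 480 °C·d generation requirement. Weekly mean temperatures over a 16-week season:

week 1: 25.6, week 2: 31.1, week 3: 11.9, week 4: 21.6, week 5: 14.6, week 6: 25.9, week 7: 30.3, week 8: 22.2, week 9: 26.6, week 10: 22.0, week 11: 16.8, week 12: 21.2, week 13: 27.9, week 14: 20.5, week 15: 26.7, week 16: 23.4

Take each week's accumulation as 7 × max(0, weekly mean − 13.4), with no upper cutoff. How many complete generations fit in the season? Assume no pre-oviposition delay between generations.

Weekly DD (7 × max(0, T̄ − 13.4)): 85.4, 123.9, 0.0, 57.4, 8.4, 87.5, 118.3, 61.6, 92.4, 60.2, 23.8, 54.6, 101.5, 49.7, 93.1, 70.0.
Season total = 1087.8 DD.
Complete generations = ⌊1087.8 / 480⌋ = 2.

2 generations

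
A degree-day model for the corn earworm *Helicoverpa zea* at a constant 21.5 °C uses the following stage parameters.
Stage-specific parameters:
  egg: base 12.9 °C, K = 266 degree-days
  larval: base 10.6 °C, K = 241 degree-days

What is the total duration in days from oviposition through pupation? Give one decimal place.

egg: 266 / (21.5 − 12.9) = 266 / 8.6 = 30.930 d.
larval: 241 / (21.5 − 10.6) = 241 / 10.9 = 22.110 d.
Sum = 53.040 ≈ 53.0 days.

53.0 days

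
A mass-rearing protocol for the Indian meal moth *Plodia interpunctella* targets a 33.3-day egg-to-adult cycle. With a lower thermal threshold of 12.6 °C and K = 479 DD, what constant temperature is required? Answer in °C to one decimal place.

27.0 °C

Required daily accumulation = 479 / 33.3 = 14.384 DD/day.
T = T_base + 14.384 = 12.6 + 14.384 = 26.984 ≈ 27.0 °C.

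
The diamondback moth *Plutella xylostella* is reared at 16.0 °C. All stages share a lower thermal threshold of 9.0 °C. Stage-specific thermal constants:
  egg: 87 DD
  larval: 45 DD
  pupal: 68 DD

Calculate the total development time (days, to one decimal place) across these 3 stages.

Daily accumulation at 16.0 °C = 16.0 − 9.0 = 7.0 DD/day.
Total K = 87 + 45 + 68 = 200 DD.
Total duration = 200 / 7.0 = 28.571 ≈ 28.6 days.

28.6 days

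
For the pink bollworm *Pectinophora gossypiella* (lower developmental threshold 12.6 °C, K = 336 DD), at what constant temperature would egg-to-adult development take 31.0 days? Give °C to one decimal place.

23.4 °C

Required daily accumulation = 336 / 31.0 = 10.839 DD/day.
T = T_base + 10.839 = 12.6 + 10.839 = 23.439 ≈ 23.4 °C.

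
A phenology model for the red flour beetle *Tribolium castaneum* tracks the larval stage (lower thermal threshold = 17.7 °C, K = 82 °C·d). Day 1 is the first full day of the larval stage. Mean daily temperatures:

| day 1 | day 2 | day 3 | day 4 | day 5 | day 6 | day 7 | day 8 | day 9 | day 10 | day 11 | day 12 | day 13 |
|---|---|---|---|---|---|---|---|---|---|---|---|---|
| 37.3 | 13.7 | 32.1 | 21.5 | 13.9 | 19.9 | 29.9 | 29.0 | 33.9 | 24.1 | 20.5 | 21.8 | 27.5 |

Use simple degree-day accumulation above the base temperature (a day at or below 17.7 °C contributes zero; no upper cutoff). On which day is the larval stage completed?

day 10

Daily DD above 17.7 °C: 19.6, 0.0, 14.4, 3.8, 0.0, 2.2, 12.2, 11.3, 16.2, 6.4, 2.8, 4.1, 9.8.
Cumulative: 19.6, 19.6, 34.0, 37.8, 37.8, 40.0, 52.2, 63.5, 79.7, 86.1, 88.9, 93.0, 102.8.
The total first reaches 82 DD on day 10.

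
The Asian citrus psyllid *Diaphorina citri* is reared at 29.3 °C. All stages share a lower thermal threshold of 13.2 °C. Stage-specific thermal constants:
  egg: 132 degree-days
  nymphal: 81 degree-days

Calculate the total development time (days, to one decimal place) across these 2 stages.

Daily accumulation at 29.3 °C = 29.3 − 13.2 = 16.1 DD/day.
Total K = 132 + 81 = 213 DD.
Total duration = 213 / 16.1 = 13.230 ≈ 13.2 days.

13.2 days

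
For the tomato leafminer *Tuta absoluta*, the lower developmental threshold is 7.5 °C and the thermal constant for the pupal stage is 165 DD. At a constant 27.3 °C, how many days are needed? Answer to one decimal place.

8.3 days

Daily accumulation = 27.3 − 7.5 = 19.8 DD/day.
Duration = 165 / 19.8 = 8.333 ≈ 8.3 days.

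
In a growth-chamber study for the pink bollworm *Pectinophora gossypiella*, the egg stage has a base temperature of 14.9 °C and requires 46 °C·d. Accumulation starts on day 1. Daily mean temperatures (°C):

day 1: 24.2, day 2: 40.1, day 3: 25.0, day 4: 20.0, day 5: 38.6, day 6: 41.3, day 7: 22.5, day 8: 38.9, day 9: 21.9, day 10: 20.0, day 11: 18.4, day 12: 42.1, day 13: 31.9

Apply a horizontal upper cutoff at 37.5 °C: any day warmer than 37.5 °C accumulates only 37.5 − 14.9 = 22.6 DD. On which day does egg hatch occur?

Daily DD above 14.9 °C (capped at 22.6): 9.3, 22.6, 10.1, 5.1, 22.6, 22.6, 7.6, 22.6, 7.0, 5.1, 3.5, 22.6, 17.0.
Cumulative: 9.3, 31.9, 42.0, 47.1, 69.7, 92.3, 99.9, 122.5, 129.5, 134.6, 138.1, 160.7, 177.7.
The total first reaches 46 DD on day 4.

day 4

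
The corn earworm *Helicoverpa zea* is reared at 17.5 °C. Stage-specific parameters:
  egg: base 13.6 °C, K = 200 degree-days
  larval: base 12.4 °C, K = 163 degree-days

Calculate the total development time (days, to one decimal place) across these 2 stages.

egg: 200 / (17.5 − 13.6) = 200 / 3.9 = 51.282 d.
larval: 163 / (17.5 − 12.4) = 163 / 5.1 = 31.961 d.
Sum = 83.243 ≈ 83.2 days.

83.2 days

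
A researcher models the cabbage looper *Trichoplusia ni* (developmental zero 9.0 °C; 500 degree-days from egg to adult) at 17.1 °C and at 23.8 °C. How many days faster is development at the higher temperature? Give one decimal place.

At 17.1 °C: 500 / (17.1 − 9.0) = 500 / 8.1 = 61.728 d.
At 23.8 °C: 500 / (23.8 − 9.0) = 500 / 14.8 = 33.784 d.
Difference = |61.728 − 33.784| = 27.945 ≈ 27.9 days.

27.9 days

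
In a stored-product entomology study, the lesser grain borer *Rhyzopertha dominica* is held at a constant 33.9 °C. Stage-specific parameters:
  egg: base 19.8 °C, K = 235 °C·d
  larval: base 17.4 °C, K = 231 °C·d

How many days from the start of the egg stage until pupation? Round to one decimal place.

30.7 days

egg: 235 / (33.9 − 19.8) = 235 / 14.1 = 16.667 d.
larval: 231 / (33.9 − 17.4) = 231 / 16.5 = 14.000 d.
Sum = 30.667 ≈ 30.7 days.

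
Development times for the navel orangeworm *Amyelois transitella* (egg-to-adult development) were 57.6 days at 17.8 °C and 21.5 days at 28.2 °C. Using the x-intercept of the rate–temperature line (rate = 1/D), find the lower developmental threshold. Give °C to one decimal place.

11.6 °C

Linear rate model ⇒ the product D·(T − T_b) is constant across temperatures.
57.6·(17.8 − T_b) = 21.5·(28.2 − T_b)
T_b = (57.6·17.8 − 21.5·28.2) / (57.6 − 21.5) = 418.98 / 36.1 = 11.606 °C ≈ 11.6 °C.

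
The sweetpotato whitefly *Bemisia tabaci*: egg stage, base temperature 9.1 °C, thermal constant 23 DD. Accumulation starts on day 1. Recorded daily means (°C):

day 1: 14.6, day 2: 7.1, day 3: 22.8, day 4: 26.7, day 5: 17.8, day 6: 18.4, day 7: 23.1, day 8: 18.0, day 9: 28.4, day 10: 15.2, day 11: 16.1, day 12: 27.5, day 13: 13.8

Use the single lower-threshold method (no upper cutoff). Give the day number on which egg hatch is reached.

day 4

Daily DD above 9.1 °C: 5.5, 0.0, 13.7, 17.6, 8.7, 9.3, 14.0, 8.9, 19.3, 6.1, 7.0, 18.4, 4.7.
Cumulative: 5.5, 5.5, 19.2, 36.8, 45.5, 54.8, 68.8, 77.7, 97.0, 103.1, 110.1, 128.5, 133.2.
The total first reaches 23 DD on day 4.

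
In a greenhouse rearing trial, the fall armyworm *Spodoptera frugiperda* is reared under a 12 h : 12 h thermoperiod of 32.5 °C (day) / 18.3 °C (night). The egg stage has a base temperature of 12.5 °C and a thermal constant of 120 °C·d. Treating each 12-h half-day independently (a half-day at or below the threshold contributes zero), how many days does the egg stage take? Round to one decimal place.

Day half: max(0, 32.5 − 12.5) × 0.5 = 20.0 × 0.5 = 10.00 DD.
Night half: max(0, 18.3 − 12.5) × 0.5 = 5.8 × 0.5 = 2.90 DD.
Per 24 h: 12.90 DD/day.
Duration = 120 / 12.90 = 9.302 ≈ 9.3 days.

9.3 days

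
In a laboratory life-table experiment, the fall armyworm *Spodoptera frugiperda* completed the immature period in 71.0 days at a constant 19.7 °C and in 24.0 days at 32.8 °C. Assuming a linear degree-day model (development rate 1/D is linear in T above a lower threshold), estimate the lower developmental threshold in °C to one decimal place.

Under the model K = D·(T − T_b), so D₁·(T₁ − T_b) = D₂·(T₂ − T_b).
71.0·(19.7 − T_b) = 24.0·(32.8 − T_b)
T_b = (71.0·19.7 − 24.0·32.8) / (71.0 − 24.0) = 611.50 / 47.0 = 13.011 °C ≈ 13.0 °C.

13.0 °C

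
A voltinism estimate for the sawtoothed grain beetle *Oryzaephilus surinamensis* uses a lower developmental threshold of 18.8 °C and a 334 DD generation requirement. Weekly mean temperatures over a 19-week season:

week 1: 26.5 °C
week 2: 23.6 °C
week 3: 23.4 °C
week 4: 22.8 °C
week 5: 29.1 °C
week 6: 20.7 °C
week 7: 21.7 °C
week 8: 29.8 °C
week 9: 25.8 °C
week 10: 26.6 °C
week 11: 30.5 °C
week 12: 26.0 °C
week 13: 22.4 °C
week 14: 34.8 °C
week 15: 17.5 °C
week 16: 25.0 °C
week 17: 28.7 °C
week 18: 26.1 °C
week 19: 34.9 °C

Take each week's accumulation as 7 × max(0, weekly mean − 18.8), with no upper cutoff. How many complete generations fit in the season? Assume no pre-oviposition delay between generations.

Weekly DD (7 × max(0, T̄ − 18.8)): 53.9, 33.6, 32.2, 28.0, 72.1, 13.3, 20.3, 77.0, 49.0, 54.6, 81.9, 50.4, 25.2, 112.0, 0.0, 43.4, 69.3, 51.1, 112.7.
Season total = 980.0 DD.
Complete generations = ⌊980.0 / 334⌋ = 2.

2 generations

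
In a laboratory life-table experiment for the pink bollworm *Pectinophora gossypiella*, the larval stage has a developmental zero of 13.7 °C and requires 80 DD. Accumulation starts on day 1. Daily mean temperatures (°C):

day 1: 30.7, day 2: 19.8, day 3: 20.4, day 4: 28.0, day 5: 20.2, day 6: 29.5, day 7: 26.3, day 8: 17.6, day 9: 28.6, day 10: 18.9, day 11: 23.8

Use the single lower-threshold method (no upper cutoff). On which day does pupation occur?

day 8

Daily DD above 13.7 °C: 17.0, 6.1, 6.7, 14.3, 6.5, 15.8, 12.6, 3.9, 14.9, 5.2, 10.1.
Cumulative: 17.0, 23.1, 29.8, 44.1, 50.6, 66.4, 79.0, 82.9, 97.8, 103.0, 113.1.
The total first reaches 80 DD on day 8.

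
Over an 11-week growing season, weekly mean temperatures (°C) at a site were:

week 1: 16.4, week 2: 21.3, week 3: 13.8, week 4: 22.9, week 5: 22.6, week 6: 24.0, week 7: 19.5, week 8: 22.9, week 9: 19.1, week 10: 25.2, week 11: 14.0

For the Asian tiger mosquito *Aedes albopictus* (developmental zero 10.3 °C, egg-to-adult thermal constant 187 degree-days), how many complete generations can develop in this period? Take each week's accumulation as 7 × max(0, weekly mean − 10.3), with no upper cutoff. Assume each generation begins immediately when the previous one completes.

Weekly DD (7 × max(0, T̄ − 10.3)): 42.7, 77.0, 24.5, 88.2, 86.1, 95.9, 64.4, 88.2, 61.6, 104.3, 25.9.
Season total = 758.8 DD.
Complete generations = ⌊758.8 / 187⌋ = 4.

4 generations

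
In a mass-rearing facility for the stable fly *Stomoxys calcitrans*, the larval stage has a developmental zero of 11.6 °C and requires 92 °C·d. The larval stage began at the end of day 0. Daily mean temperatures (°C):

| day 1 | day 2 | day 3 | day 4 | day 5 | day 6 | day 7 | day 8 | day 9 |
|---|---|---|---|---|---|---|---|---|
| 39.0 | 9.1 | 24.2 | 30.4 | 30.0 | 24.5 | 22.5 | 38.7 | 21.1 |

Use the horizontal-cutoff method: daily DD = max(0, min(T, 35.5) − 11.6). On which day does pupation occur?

day 7

Daily DD above 11.6 °C (capped at 23.9): 23.9, 0.0, 12.6, 18.8, 18.4, 12.9, 10.9, 23.9, 9.5.
Cumulative: 23.9, 23.9, 36.5, 55.3, 73.7, 86.6, 97.5, 121.4, 130.9.
The total first reaches 92 DD on day 7.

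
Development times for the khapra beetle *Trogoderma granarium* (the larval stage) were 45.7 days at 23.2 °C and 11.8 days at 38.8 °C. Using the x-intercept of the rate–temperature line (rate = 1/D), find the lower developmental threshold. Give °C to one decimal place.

17.8 °C

Under the model K = D·(T − T_b), so D₁·(T₁ − T_b) = D₂·(T₂ − T_b).
45.7·(23.2 − T_b) = 11.8·(38.8 − T_b)
T_b = (45.7·23.2 − 11.8·38.8) / (45.7 − 11.8) = 602.40 / 33.9 = 17.770 °C ≈ 17.8 °C.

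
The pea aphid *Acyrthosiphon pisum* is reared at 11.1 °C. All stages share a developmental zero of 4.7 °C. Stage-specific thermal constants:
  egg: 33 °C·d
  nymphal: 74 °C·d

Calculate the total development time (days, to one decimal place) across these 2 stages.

Daily accumulation at 11.1 °C = 11.1 − 4.7 = 6.4 DD/day.
Total K = 33 + 74 = 107 DD.
Total duration = 107 / 6.4 = 16.719 ≈ 16.7 days.

16.7 days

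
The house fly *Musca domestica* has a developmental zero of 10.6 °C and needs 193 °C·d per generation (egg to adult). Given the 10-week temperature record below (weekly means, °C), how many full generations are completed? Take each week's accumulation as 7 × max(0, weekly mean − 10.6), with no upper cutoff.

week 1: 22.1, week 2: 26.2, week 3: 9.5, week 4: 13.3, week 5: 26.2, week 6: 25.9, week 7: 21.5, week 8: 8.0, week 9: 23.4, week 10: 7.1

3 generations

Weekly DD (7 × max(0, T̄ − 10.6)): 80.5, 109.2, 0.0, 18.9, 109.2, 107.1, 76.3, 0.0, 89.6, 0.0.
Season total = 590.8 DD.
Complete generations = ⌊590.8 / 193⌋ = 3.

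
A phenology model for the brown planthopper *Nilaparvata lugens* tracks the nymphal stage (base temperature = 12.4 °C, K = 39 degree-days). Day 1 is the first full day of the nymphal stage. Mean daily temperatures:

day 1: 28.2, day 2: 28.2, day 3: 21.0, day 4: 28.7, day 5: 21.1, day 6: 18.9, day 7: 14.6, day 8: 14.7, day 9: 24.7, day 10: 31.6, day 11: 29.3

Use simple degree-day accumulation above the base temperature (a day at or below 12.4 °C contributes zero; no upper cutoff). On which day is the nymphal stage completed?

day 3

Daily DD above 12.4 °C: 15.8, 15.8, 8.6, 16.3, 8.7, 6.5, 2.2, 2.3, 12.3, 19.2, 16.9.
Cumulative: 15.8, 31.6, 40.2, 56.5, 65.2, 71.7, 73.9, 76.2, 88.5, 107.7, 124.6.
The total first reaches 39 DD on day 3.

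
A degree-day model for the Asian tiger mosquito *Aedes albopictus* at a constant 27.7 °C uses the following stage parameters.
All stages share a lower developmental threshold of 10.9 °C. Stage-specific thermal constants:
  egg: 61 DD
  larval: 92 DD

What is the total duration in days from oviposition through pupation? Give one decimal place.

Daily accumulation at 27.7 °C = 27.7 − 10.9 = 16.8 DD/day.
Total K = 61 + 92 = 153 DD.
Total duration = 153 / 16.8 = 9.107 ≈ 9.1 days.

9.1 days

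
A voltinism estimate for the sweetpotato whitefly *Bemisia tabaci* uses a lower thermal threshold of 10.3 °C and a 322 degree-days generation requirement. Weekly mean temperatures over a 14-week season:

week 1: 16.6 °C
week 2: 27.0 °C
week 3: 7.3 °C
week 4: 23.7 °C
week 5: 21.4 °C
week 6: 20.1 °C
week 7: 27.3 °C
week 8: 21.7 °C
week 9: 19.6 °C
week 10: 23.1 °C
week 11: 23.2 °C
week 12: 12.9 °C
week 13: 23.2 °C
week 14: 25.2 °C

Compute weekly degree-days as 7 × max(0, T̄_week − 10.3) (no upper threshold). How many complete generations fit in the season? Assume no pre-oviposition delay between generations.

Weekly DD (7 × max(0, T̄ − 10.3)): 44.1, 116.9, 0.0, 93.8, 77.7, 68.6, 119.0, 79.8, 65.1, 89.6, 90.3, 18.2, 90.3, 104.3.
Season total = 1057.7 DD.
Complete generations = ⌊1057.7 / 322⌋ = 3.

3 generations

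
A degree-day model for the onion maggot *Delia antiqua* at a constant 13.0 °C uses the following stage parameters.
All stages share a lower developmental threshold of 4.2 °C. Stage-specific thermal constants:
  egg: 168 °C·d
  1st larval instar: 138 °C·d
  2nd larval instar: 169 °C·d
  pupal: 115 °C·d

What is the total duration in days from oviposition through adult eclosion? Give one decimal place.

67.0 days

Daily accumulation at 13.0 °C = 13.0 − 4.2 = 8.8 DD/day.
Total K = 168 + 138 + 169 + 115 = 590 DD.
Total duration = 590 / 8.8 = 67.045 ≈ 67.0 days.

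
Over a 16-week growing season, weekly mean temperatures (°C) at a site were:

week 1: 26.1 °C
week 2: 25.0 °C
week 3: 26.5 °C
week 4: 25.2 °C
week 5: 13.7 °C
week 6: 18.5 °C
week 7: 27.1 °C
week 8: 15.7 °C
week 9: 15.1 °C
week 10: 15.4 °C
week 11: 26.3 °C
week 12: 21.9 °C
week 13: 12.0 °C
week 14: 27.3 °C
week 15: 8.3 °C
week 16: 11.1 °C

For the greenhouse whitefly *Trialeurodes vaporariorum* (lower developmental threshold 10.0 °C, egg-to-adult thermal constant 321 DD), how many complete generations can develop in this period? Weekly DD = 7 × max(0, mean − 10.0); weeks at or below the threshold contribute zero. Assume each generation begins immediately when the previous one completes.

Weekly DD (7 × max(0, T̄ − 10.0)): 112.7, 105.0, 115.5, 106.4, 25.9, 59.5, 119.7, 39.9, 35.7, 37.8, 114.1, 83.3, 14.0, 121.1, 0.0, 7.7.
Season total = 1098.3 DD.
Complete generations = ⌊1098.3 / 321⌋ = 3.

3 generations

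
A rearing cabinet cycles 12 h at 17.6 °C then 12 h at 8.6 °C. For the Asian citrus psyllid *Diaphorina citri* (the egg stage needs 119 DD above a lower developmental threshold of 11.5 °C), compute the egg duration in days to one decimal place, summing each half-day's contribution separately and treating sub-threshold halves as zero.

39.0 days

Day half: max(0, 17.6 − 11.5) × 0.5 = 6.1 × 0.5 = 3.05 DD.
Night half: max(0, 8.6 − 11.5) × 0.5 = 0.0 × 0.5 = 0.00 DD.
Per 24 h: 3.05 DD/day.
Duration = 119 / 3.05 = 39.016 ≈ 39.0 days.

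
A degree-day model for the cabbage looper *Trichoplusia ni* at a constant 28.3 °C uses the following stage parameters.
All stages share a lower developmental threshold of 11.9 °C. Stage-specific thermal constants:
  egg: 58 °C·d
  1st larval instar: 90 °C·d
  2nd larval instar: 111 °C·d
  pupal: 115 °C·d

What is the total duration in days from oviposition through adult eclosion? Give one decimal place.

Daily accumulation at 28.3 °C = 28.3 − 11.9 = 16.4 DD/day.
Total K = 58 + 90 + 111 + 115 = 374 DD.
Total duration = 374 / 16.4 = 22.805 ≈ 22.8 days.

22.8 days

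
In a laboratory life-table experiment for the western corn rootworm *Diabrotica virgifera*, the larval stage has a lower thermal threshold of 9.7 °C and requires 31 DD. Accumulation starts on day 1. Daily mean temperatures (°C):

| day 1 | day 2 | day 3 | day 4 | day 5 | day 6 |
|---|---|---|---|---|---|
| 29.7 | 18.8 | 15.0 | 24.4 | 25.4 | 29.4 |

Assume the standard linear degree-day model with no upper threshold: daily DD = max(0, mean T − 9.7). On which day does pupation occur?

day 3

Daily DD above 9.7 °C: 20.0, 9.1, 5.3, 14.7, 15.7, 19.7.
Cumulative: 20.0, 29.1, 34.4, 49.1, 64.8, 84.5.
The total first reaches 31 DD on day 3.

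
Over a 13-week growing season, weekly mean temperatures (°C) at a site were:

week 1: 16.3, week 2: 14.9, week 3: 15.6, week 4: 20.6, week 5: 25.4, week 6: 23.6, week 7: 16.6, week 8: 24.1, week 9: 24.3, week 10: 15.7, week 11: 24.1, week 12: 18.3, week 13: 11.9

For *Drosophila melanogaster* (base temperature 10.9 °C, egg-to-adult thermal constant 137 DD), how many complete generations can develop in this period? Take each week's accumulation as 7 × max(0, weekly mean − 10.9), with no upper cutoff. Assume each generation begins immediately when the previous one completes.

5 generations

Weekly DD (7 × max(0, T̄ − 10.9)): 37.8, 28.0, 32.9, 67.9, 101.5, 88.9, 39.9, 92.4, 93.8, 33.6, 92.4, 51.8, 7.0.
Season total = 767.9 DD.
Complete generations = ⌊767.9 / 137⌋ = 5.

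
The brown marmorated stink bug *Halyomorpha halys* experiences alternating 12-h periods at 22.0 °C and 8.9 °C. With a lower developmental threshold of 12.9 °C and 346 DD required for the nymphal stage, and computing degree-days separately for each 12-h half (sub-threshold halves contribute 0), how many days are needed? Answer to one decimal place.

76.0 days

Day half: max(0, 22.0 − 12.9) × 0.5 = 9.1 × 0.5 = 4.55 DD.
Night half: max(0, 8.9 − 12.9) × 0.5 = 0.0 × 0.5 = 0.00 DD.
Per 24 h: 4.55 DD/day.
Duration = 346 / 4.55 = 76.044 ≈ 76.0 days.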